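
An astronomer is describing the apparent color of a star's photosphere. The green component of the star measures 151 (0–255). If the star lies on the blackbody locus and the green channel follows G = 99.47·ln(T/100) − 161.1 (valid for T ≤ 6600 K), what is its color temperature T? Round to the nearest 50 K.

ln t = (151 + 161.1) / 99.47 = 3.1376.
t = e^3.1376 = 23.049.
T = 100·t = 2305 K → 2300 K to the nearest 50 K.

2300 K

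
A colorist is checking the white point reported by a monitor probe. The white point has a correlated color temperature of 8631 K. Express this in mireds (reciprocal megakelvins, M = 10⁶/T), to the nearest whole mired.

M = 10⁶ / 8631 = 115.861 → 116 mireds.

116 mireds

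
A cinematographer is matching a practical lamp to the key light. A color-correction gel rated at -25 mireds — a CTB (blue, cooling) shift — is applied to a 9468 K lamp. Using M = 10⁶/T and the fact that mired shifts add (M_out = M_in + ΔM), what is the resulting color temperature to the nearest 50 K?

12400 K

M_in = 10⁶/9468 = 105.62 mireds.
M_out = 105.62 + (-25) = 80.62 mireds.
T_out = 10⁶/80.62 = 12404.0 K → 12400 K.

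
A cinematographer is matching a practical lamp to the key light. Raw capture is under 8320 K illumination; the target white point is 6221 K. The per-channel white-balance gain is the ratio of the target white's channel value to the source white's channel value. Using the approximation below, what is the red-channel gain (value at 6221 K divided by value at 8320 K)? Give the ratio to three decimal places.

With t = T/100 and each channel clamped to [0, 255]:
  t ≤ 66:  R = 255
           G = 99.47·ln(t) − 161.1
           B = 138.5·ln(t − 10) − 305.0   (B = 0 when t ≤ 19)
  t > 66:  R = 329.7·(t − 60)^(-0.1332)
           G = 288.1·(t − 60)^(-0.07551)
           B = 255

1.176

At 8320 K (t = 83.2):
  R = 329.7·(83.2 − 60)^(-0.1332) = 329.7·23.2^(-0.1332) = 329.7·0.65784 = 216.888.
At 6221 K (t = 62.21):
  R = 255 by definition for t ≤ 66.
Gain = 255.000 / 216.888 = 1.1757 → 1.176.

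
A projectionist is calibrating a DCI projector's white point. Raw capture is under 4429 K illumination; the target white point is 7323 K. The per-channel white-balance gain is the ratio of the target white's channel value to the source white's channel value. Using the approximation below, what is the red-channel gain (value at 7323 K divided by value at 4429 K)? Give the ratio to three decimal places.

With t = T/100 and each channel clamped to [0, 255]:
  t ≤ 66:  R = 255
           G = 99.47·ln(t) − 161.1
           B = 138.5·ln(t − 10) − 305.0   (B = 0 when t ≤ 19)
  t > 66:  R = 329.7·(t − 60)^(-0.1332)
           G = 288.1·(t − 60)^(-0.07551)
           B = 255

0.917

At 4429 K (t = 44.29):
  R = 255 by definition for t ≤ 66.
At 7323 K (t = 73.23):
  R = 329.7·(73.23 − 60)^(-0.1332) = 329.7·13.23^(-0.1332) = 329.7·0.70894 = 233.737.
Gain = 233.737 / 255.000 = 0.9166 → 0.917.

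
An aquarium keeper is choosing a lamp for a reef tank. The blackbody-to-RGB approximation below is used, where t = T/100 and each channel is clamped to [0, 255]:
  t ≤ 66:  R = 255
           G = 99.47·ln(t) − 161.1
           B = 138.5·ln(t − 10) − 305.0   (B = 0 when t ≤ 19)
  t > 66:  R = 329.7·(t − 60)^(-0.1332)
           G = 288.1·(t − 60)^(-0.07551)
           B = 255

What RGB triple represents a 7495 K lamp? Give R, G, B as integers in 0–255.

R=230, G=235, B=255

t = 7495/100 = 74.95; the t > 66 branch applies.
R = 329.7·(74.95 − 60)^(-0.1332) = 329.7·14.95^(-0.1332) = 329.7·0.69749 = 229.962.
G = 288.1·(74.95 − 60)^(-0.07551) = 288.1·14.95^(-0.07551) = 288.1·0.81527 = 234.880.
B = 255 by definition for t > 66.
Rounded: (230, 235, 255).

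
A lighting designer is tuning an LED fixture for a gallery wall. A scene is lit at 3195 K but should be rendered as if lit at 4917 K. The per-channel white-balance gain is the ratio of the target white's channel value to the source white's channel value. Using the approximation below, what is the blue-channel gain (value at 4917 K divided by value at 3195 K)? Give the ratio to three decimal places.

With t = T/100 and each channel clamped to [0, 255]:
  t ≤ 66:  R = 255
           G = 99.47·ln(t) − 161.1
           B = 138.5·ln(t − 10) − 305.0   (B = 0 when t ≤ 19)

At 3195 K (t = 31.95):
  B = 138.5·ln(31.95 − 10) − 305.0 = 138.5·ln 21.95 − 305.0 = 138.5·3.0888 − 305.0 = 122.794.
At 4917 K (t = 49.17):
  B = 138.5·ln(49.17 − 10) − 305.0 = 138.5·ln 39.17 − 305.0 = 138.5·3.6679 − 305.0 = 203.006.
Gain = 203.006 / 122.794 = 1.6532 → 1.653.

1.653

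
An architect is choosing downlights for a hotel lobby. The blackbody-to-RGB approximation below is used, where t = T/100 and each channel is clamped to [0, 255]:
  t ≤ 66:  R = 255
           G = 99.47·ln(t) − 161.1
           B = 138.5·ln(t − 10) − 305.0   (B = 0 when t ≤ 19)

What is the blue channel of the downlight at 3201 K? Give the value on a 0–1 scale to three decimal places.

t = 3201/100 = 32.01; the t ≤ 66 branch applies.
B = 138.5·ln(32.01 − 10) − 305.0 = 138.5·ln 22.01 − 305.0 = 138.5·3.0915 − 305.0 = 123.172.
On a 0–1 scale: 123.172/255 = 0.4830 → 0.483.

0.483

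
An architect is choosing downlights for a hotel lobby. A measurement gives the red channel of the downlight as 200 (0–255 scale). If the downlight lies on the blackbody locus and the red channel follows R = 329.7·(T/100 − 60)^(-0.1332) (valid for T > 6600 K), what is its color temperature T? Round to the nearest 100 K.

10300 K

(t − 60)^(-0.1332) = 200/329.7 = 0.60661.
t − 60 = 0.60661^(1/-0.1332) = 0.60661^(-7.508) = 42.638, so t = 102.638.
T = 100·t = 10264 K → 10300 K to the nearest 100 K.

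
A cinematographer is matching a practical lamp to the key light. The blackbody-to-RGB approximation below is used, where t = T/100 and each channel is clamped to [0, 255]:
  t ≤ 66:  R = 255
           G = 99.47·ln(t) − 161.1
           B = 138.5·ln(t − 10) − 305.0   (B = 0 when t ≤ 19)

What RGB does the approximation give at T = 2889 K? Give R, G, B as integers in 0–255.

R=255, G=173, B=102

t = 2889/100 = 28.89; the t ≤ 66 branch applies.
R = 255 by definition for t ≤ 66.
G = 99.47·ln 28.89 − 161.1 = 99.47·3.3635 − 161.1 = 173.467.
B = 138.5·ln(28.89 − 10) − 305.0 = 138.5·ln 18.89 − 305.0 = 138.5·2.9386 − 305.0 = 102.001.
Rounded: (255, 173, 102).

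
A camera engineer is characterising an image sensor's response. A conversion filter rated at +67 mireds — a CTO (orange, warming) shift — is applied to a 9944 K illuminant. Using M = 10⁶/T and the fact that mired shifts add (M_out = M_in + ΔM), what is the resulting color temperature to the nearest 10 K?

M_in = 10⁶/9944 = 100.56 mireds.
M_out = 100.56 + (+67) = 167.56 mireds.
T_out = 10⁶/167.56 = 5967.9 K → 5970 K.

5970 K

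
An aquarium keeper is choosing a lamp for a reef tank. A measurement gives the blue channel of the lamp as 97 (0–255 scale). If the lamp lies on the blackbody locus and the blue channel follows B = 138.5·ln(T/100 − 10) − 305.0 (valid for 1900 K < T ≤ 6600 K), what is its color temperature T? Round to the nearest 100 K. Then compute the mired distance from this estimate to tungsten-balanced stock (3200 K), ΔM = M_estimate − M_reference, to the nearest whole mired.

+45 mireds

ln(t − 10) = (97 + 305.0) / 138.5 = 2.9025.
t − 10 = e^2.9025 = 18.220, so t = 28.220.
T = 100·t = 2822 K → 2800 K to the nearest 100 K.
M_estimate = 10⁶/2800 = 357.14; M_reference = 10⁶/3200 = 312.50.
ΔM = 357.14 − 312.50 = 44.64 → +45 mireds.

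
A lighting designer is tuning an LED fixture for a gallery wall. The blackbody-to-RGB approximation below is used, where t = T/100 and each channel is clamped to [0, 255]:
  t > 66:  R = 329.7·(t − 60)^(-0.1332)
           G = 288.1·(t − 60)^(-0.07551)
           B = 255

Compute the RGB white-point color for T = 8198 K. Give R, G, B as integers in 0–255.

R=218, G=228, B=255

t = 8198/100 = 81.98; the t > 66 branch applies.
R = 329.7·(81.98 − 60)^(-0.1332) = 329.7·21.98^(-0.1332) = 329.7·0.66259 = 218.454.
G = 288.1·(81.98 − 60)^(-0.07551) = 288.1·21.98^(-0.07551) = 288.1·0.79189 = 228.143.
B = 255 by definition for t > 66.
Rounded: (218, 228, 255).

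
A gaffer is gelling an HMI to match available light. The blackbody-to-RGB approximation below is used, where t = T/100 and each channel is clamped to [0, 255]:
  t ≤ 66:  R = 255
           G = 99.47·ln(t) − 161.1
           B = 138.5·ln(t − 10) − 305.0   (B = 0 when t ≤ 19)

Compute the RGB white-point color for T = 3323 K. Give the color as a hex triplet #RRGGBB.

#FFBB83

t = 3323/100 = 33.23; the t ≤ 66 branch applies.
R = 255 by definition for t ≤ 66.
G = 99.47·ln 33.23 − 161.1 = 99.47·3.5035 − 161.1 = 187.388.
B = 138.5·ln(33.23 − 10) − 305.0 = 138.5·ln 23.23 − 305.0 = 138.5·3.1454 − 305.0 = 130.644.
Rounded: (255, 187, 131).
In hex: #FFBB83.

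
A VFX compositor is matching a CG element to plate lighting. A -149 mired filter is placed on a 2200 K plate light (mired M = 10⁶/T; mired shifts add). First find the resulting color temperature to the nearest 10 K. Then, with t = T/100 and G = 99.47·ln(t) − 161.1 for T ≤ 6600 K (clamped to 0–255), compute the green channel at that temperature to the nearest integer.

M_in = 10⁶/2200 = 454.55; M_out = 454.55 + (-149) = 305.55.
T_out = 10⁶/305.55 = 3272.8 K → 3270 K; t = 32.7.
G = 99.47·ln 32.7 − 161.1 = 99.47·3.4874 − 161.1 = 185.789.
Rounded: 186.

186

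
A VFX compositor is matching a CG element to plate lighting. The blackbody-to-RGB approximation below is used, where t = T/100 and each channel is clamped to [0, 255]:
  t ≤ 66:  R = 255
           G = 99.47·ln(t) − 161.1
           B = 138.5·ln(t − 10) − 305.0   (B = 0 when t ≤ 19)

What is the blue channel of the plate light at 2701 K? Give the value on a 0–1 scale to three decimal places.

0.343

t = 2701/100 = 27.01; the t ≤ 66 branch applies.
B = 138.5·ln(27.01 − 10) − 305.0 = 138.5·ln 17.01 − 305.0 = 138.5·2.8338 − 305.0 = 87.481.
On a 0–1 scale: 87.481/255 = 0.3431 → 0.343.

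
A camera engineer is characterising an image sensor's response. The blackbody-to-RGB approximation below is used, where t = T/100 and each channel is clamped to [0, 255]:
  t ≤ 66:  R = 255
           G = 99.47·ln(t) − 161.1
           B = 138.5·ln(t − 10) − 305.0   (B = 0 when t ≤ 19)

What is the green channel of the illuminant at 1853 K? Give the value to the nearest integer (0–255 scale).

129

t = 1853/100 = 18.53; the t ≤ 66 branch applies.
G = 99.47·ln 18.53 − 161.1 = 99.47·2.9194 − 161.1 = 129.292.
Rounded: 129.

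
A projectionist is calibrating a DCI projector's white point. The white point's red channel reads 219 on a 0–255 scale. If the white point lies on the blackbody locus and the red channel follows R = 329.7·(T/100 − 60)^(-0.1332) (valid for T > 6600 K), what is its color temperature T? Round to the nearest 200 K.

8200 K

(t − 60)^(-0.1332) = 219/329.7 = 0.66424.
t − 60 = 0.66424^(1/-0.1332) = 0.66424^(-7.508) = 21.572, so t = 81.572.
T = 100·t = 8157 K → 8200 K to the nearest 200 K.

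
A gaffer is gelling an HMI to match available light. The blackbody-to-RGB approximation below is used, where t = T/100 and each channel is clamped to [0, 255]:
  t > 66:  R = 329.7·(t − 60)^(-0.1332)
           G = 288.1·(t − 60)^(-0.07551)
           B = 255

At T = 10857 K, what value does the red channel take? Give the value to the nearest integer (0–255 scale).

197

t = 10857/100 = 108.57; the t > 66 branch applies.
R = 329.7·(108.57 − 60)^(-0.1332) = 329.7·48.57^(-0.1332) = 329.7·0.59618 = 196.560.
Rounded: 197.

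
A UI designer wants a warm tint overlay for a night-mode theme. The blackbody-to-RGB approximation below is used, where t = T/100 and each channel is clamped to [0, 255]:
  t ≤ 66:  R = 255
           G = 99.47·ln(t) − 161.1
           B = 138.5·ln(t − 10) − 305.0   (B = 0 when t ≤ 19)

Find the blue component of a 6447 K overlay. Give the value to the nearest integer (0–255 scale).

249

t = 6447/100 = 64.47; the t ≤ 66 branch applies.
B = 138.5·ln(64.47 − 10) − 305.0 = 138.5·ln 54.47 − 305.0 = 138.5·3.9977 − 305.0 = 248.675.
Rounded: 249.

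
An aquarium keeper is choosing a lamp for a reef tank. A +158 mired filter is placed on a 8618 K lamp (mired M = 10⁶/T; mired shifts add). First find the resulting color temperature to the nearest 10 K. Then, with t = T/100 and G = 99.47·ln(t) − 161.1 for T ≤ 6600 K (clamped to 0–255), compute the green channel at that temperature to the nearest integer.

M_in = 10⁶/8618 = 116.04; M_out = 116.04 + (+158) = 274.04.
T_out = 10⁶/274.04 = 3649.2 K → 3650 K; t = 36.5.
G = 99.47·ln 36.5 − 161.1 = 99.47·3.5973 − 161.1 = 196.725.
Rounded: 197.

197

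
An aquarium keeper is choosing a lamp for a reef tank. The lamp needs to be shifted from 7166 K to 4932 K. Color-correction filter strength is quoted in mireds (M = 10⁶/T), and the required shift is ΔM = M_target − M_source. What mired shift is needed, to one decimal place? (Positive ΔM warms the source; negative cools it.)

M_source = 10⁶/7166 = 139.548; M_target = 10⁶/4932 = 202.758.
ΔM = 202.758 − 139.548 = 63.210 → +63.2 mireds, a warming shift.

+63.2 mireds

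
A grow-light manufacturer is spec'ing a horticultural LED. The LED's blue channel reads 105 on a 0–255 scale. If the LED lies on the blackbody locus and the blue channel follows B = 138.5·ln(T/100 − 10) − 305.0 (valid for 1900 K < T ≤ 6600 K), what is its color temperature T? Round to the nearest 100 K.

ln(t − 10) = (105 + 305.0) / 138.5 = 2.9603.
t − 10 = e^2.9603 = 19.304, so t = 29.304.
T = 100·t = 2930 K → 2900 K to the nearest 100 K.

2900 K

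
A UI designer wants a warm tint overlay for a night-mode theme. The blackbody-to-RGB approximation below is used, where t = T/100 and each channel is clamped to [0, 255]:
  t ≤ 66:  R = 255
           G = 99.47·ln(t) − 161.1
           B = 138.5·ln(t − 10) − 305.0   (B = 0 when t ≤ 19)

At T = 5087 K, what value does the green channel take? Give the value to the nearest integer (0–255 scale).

t = 5087/100 = 50.87; the t ≤ 66 branch applies.
G = 99.47·ln 50.87 − 161.1 = 99.47·3.9293 − 161.1 = 229.745.
Rounded: 230.

230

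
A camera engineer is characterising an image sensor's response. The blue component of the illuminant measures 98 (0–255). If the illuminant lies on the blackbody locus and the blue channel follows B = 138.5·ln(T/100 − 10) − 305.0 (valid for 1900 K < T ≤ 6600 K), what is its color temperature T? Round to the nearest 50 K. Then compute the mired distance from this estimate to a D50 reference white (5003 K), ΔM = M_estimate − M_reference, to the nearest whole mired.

ln(t − 10) = (98 + 305.0) / 138.5 = 2.9097.
t − 10 = e^2.9097 = 18.352, so t = 28.352.
T = 100·t = 2835 K → 2850 K to the nearest 50 K.
M_estimate = 10⁶/2850 = 350.88; M_reference = 10⁶/5003 = 199.88.
ΔM = 350.88 − 199.88 = 151.00 → +151 mireds.

+151 mireds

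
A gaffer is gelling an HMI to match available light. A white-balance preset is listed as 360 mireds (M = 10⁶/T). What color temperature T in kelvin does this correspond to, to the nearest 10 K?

2780 K

T = 10⁶ / 360 = 2777.78 K → 2780 K.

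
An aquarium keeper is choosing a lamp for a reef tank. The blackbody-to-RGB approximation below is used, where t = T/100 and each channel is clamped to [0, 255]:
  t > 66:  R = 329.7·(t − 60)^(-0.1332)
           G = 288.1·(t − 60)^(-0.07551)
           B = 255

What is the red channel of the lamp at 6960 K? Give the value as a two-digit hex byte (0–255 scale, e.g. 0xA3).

t = 6960/100 = 69.6; the t > 66 branch applies.
R = 329.7·(69.6 − 60)^(-0.1332) = 329.7·9.6^(-0.1332) = 329.7·0.73988 = 243.939.
Rounded: 244; in hex, 0xF4.

0xF4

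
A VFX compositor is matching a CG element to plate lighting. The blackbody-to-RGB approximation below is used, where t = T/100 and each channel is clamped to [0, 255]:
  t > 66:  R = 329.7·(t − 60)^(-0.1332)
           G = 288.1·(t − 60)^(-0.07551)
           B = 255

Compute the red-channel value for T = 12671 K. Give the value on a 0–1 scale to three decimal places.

t = 12671/100 = 126.71; the t > 66 branch applies.
R = 329.7·(126.71 − 60)^(-0.1332) = 329.7·66.71^(-0.1332) = 329.7·0.57150 = 188.424.
On a 0–1 scale: 188.424/255 = 0.7389 → 0.739.

0.739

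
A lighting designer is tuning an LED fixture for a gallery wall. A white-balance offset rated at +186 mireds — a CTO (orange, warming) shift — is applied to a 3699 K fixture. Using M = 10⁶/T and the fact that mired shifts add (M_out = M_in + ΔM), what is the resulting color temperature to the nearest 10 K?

M_in = 10⁶/3699 = 270.34 mireds.
M_out = 270.34 + (+186) = 456.34 mireds.
T_out = 10⁶/456.34 = 2191.3 K → 2190 K.

2190 K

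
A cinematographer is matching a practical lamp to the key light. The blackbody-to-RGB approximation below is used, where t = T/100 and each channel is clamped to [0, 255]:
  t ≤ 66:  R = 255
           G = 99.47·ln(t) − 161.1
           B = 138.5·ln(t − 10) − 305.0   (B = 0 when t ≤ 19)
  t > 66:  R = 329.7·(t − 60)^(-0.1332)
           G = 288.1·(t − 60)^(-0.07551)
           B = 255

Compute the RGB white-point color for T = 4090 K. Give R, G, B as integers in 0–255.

t = 4090/100 = 40.9; the t ≤ 66 branch applies.
R = 255 by definition for t ≤ 66.
G = 99.47·ln 40.9 − 161.1 = 99.47·3.7111 − 161.1 = 208.046.
B = 138.5·ln(40.9 − 10) − 305.0 = 138.5·ln 30.9 − 305.0 = 138.5·3.4308 − 305.0 = 170.160.
Rounded: (255, 208, 170).

R=255, G=208, B=170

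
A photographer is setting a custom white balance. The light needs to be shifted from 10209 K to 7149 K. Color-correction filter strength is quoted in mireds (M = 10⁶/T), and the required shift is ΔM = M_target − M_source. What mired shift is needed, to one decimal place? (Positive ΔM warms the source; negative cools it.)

M_source = 10⁶/10209 = 97.953; M_target = 10⁶/7149 = 139.880.
ΔM = 139.880 − 97.953 = 41.927 → +41.9 mireds, a warming shift.

+41.9 mireds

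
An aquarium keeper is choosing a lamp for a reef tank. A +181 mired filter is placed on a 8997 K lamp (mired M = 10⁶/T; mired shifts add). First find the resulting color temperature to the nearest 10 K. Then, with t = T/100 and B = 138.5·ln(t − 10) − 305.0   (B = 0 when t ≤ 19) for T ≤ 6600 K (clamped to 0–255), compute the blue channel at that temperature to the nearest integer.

136

M_in = 10⁶/8997 = 111.15; M_out = 111.15 + (+181) = 292.15.
T_out = 10⁶/292.15 = 3422.9 K → 3420 K; t = 34.2.
B = 138.5·ln(34.2 − 10) − 305.0 = 138.5·ln 24.2 − 305.0 = 138.5·3.1864 − 305.0 = 136.310.
Rounded: 136.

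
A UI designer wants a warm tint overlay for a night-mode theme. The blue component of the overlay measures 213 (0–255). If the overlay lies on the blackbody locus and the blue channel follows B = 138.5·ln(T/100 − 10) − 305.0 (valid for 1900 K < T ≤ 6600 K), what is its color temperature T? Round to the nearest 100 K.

5200 K

ln(t − 10) = (213 + 305.0) / 138.5 = 3.7401.
t − 10 = e^3.7401 = 42.101, so t = 52.101.
T = 100·t = 5210 K → 5200 K to the nearest 100 K.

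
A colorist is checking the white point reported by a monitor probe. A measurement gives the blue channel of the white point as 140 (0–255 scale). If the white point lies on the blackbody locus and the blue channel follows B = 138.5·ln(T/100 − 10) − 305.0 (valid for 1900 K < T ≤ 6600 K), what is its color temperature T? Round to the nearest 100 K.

3500 K

ln(t − 10) = (140 + 305.0) / 138.5 = 3.2130.
t − 10 = e^3.2130 = 24.853, so t = 34.853.
T = 100·t = 3485 K → 3500 K to the nearest 100 K.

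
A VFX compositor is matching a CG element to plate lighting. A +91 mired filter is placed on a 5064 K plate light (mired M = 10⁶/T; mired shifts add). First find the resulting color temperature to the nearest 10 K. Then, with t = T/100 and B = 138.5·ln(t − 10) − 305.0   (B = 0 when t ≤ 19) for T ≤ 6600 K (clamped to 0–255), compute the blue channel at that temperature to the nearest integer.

M_in = 10⁶/5064 = 197.47; M_out = 197.47 + (+91) = 288.47.
T_out = 10⁶/288.47 = 3466.5 K → 3470 K; t = 34.7.
B = 138.5·ln(34.7 − 10) − 305.0 = 138.5·ln 24.7 − 305.0 = 138.5·3.2068 − 305.0 = 139.142.
Rounded: 139.

139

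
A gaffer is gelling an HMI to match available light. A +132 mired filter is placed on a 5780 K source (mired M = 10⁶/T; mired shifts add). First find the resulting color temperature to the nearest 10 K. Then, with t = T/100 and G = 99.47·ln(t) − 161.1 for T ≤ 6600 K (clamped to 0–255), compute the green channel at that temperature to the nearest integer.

186

M_in = 10⁶/5780 = 173.01; M_out = 173.01 + (+132) = 305.01.
T_out = 10⁶/305.01 = 3278.6 K → 3280 K; t = 32.8.
G = 99.47·ln 32.8 − 161.1 = 99.47·3.4904 − 161.1 = 186.093.
Rounded: 186.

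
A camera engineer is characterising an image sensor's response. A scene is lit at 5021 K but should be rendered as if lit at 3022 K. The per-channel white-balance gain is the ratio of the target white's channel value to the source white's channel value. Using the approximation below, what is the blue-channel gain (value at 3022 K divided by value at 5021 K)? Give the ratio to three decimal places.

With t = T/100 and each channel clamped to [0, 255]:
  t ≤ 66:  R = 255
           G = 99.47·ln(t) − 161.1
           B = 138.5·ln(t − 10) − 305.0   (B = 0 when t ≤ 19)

At 5021 K (t = 50.21):
  B = 138.5·ln(50.21 − 10) − 305.0 = 138.5·ln 40.21 − 305.0 = 138.5·3.6941 − 305.0 = 206.635.
At 3022 K (t = 30.22):
  B = 138.5·ln(30.22 − 10) − 305.0 = 138.5·ln 20.22 − 305.0 = 138.5·3.0067 − 305.0 = 111.424.
Gain = 111.424 / 206.635 = 0.5392 → 0.539.

0.539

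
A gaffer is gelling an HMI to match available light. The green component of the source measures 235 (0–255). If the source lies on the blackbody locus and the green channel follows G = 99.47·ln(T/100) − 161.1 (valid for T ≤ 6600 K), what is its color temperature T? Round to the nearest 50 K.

ln t = (235 + 161.1) / 99.47 = 3.9821.
t = e^3.9821 = 53.630.
T = 100·t = 5363 K → 5350 K to the nearest 50 K.

5350 K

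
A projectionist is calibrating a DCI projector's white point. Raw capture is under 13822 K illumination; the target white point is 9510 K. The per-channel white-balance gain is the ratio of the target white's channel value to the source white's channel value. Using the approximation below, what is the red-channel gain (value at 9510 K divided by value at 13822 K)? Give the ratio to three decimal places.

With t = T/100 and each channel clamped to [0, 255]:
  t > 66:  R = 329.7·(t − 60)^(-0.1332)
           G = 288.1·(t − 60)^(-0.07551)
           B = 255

At 13822 K (t = 138.22):
  R = 329.7·(138.22 − 60)^(-0.1332) = 329.7·78.22^(-0.1332) = 329.7·0.55951 = 184.471.
At 9510 K (t = 95.1):
  R = 329.7·(95.1 − 60)^(-0.1332) = 329.7·35.1^(-0.1332) = 329.7·0.62254 = 205.250.
Gain = 205.250 / 184.471 = 1.1126 → 1.113.

1.113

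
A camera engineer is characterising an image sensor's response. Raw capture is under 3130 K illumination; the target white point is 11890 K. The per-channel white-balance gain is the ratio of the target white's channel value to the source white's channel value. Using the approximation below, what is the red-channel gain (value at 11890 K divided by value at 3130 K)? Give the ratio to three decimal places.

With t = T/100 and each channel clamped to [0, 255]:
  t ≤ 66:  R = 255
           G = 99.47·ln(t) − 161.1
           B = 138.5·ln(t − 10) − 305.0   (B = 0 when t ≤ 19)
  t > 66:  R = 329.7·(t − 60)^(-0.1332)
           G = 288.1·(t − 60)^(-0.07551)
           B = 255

0.751

At 3130 K (t = 31.3):
  R = 255 by definition for t ≤ 66.
At 11890 K (t = 118.9):
  R = 329.7·(118.9 − 60)^(-0.1332) = 329.7·58.9^(-0.1332) = 329.7·0.58106 = 191.575.
Gain = 191.575 / 255.000 = 0.7513 → 0.751.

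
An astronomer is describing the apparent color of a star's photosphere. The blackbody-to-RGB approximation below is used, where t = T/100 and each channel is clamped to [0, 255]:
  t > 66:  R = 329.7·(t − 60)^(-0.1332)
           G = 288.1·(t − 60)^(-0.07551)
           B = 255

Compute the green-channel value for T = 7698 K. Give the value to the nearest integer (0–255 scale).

233

t = 7698/100 = 76.98; the t > 66 branch applies.
G = 288.1·(76.98 − 60)^(-0.07551) = 288.1·16.98^(-0.07551) = 288.1·0.80747 = 232.633.
Rounded: 233.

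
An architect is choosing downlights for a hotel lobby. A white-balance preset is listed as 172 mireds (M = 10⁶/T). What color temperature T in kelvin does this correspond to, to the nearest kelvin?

5814 K

T = 10⁶ / 172 = 5813.95 K → 5814 K.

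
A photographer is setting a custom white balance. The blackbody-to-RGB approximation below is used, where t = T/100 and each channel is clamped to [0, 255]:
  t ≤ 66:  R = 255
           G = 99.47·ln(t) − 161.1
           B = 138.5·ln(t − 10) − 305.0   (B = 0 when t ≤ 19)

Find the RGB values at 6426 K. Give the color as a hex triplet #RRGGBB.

#FFFDF8

t = 6426/100 = 64.26; the t ≤ 66 branch applies.
R = 255 by definition for t ≤ 66.
G = 99.47·ln 64.26 − 161.1 = 99.47·4.1629 − 161.1 = 252.987.
B = 138.5·ln(64.26 − 10) − 305.0 = 138.5·ln 54.26 − 305.0 = 138.5·3.9938 − 305.0 = 248.140.
Rounded: (255, 253, 248).
In hex: #FFFDF8.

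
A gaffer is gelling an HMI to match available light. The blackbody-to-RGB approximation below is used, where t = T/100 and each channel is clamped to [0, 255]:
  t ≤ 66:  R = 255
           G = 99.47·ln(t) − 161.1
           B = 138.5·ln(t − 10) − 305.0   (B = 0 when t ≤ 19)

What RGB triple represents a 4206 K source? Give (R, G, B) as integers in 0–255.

(255, 211, 175)

t = 4206/100 = 42.06; the t ≤ 66 branch applies.
R = 255 by definition for t ≤ 66.
G = 99.47·ln 42.06 − 161.1 = 99.47·3.7391 − 161.1 = 210.828.
B = 138.5·ln(42.06 − 10) − 305.0 = 138.5·ln 32.06 − 305.0 = 138.5·3.4676 − 305.0 = 175.264.
Rounded: (255, 211, 175).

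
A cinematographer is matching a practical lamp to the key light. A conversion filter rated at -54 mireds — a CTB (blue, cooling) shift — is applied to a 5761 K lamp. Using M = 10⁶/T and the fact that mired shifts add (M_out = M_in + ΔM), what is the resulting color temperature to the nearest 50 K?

8350 K

M_in = 10⁶/5761 = 173.58 mireds.
M_out = 173.58 + (-54) = 119.58 mireds.
T_out = 10⁶/119.58 = 8362.5 K → 8350 K.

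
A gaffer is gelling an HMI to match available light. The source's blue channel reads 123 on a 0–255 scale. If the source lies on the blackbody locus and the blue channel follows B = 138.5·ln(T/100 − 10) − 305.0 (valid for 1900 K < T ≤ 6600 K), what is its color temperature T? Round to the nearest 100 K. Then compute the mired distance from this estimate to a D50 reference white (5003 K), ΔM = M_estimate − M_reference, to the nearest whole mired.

ln(t − 10) = (123 + 305.0) / 138.5 = 3.0903.
t − 10 = e^3.0903 = 21.983, so t = 31.983.
T = 100·t = 3198 K → 3200 K to the nearest 100 K.
M_estimate = 10⁶/3200 = 312.50; M_reference = 10⁶/5003 = 199.88.
ΔM = 312.50 − 199.88 = 112.62 → +113 mireds.

+113 mireds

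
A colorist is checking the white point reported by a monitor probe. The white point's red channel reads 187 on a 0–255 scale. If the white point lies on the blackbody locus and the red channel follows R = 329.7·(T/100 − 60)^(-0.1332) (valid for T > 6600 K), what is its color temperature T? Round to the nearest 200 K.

13000 K

(t − 60)^(-0.1332) = 187/329.7 = 0.56718.
t − 60 = 0.56718^(1/-0.1332) = 0.56718^(-7.508) = 70.620, so t = 130.620.
T = 100·t = 13062 K → 13000 K to the nearest 200 K.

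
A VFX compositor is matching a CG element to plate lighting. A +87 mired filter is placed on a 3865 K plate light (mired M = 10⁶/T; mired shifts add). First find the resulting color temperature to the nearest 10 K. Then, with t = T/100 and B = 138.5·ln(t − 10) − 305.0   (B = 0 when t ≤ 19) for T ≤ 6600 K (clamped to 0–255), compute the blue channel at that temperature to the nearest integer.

102

M_in = 10⁶/3865 = 258.73; M_out = 258.73 + (+87) = 345.73.
T_out = 10⁶/345.73 = 2892.4 K → 2890 K; t = 28.9.
B = 138.5·ln(28.9 − 10) − 305.0 = 138.5·ln 18.9 − 305.0 = 138.5·2.9392 − 305.0 = 102.074.
Rounded: 102.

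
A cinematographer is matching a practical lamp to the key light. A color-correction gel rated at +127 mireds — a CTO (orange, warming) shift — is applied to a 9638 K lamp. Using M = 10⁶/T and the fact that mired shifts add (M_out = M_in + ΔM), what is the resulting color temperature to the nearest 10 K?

M_in = 10⁶/9638 = 103.76 mireds.
M_out = 103.76 + (+127) = 230.76 mireds.
T_out = 10⁶/230.76 = 4333.6 K → 4330 K.

4330 K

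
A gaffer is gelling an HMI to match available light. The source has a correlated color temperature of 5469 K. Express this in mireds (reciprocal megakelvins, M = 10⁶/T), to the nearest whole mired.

183 mireds

M = 10⁶ / 5469 = 182.849 → 183 mireds.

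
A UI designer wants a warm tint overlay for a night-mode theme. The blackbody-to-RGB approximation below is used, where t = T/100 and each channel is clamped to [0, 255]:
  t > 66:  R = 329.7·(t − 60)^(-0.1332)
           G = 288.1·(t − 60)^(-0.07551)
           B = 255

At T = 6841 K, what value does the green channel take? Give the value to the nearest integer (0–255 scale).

245

t = 6841/100 = 68.41; the t > 66 branch applies.
G = 288.1·(68.41 − 60)^(-0.07551) = 288.1·8.41^(-0.07551) = 288.1·0.85147 = 245.308.
Rounded: 245.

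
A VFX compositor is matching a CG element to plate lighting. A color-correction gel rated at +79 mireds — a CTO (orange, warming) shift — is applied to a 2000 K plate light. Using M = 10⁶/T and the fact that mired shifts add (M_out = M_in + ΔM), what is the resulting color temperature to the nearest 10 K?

1730 K

M_in = 10⁶/2000 = 500.00 mireds.
M_out = 500.00 + (+79) = 579.00 mireds.
T_out = 10⁶/579.00 = 1727.1 K → 1730 K.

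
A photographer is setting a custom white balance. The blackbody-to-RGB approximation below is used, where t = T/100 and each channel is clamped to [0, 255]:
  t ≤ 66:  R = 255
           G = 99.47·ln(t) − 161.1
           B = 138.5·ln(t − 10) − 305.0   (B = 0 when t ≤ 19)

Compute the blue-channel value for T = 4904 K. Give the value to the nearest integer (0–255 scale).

t = 4904/100 = 49.04; the t ≤ 66 branch applies.
B = 138.5·ln(49.04 − 10) − 305.0 = 138.5·ln 39.04 − 305.0 = 138.5·3.6646 − 305.0 = 202.545.
Rounded: 203.

203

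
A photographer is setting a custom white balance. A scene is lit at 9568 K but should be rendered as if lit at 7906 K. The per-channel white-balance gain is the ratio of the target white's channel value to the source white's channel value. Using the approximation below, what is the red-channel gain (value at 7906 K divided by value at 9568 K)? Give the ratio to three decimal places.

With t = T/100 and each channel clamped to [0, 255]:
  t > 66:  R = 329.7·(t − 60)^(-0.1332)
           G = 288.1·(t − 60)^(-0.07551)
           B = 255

1.087

At 9568 K (t = 95.68):
  R = 329.7·(95.68 − 60)^(-0.1332) = 329.7·35.68^(-0.1332) = 329.7·0.62118 = 204.803.
At 7906 K (t = 79.06):
  R = 329.7·(79.06 − 60)^(-0.1332) = 329.7·19.06^(-0.1332) = 329.7·0.67529 = 222.642.
Gain = 222.642 / 204.803 = 1.0871 → 1.087.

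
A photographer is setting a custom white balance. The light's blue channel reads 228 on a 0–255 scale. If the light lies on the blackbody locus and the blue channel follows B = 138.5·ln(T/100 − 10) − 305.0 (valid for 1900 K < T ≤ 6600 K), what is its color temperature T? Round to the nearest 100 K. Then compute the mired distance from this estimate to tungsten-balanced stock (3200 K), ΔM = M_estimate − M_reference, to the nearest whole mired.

ln(t − 10) = (228 + 305.0) / 138.5 = 3.8484.
t − 10 = e^3.8484 = 46.917, so t = 56.917.
T = 100·t = 5692 K → 5700 K to the nearest 100 K.
M_estimate = 10⁶/5700 = 175.44; M_reference = 10⁶/3200 = 312.50.
ΔM = 175.44 − 312.50 = -137.06 → -137 mireds.

-137 mireds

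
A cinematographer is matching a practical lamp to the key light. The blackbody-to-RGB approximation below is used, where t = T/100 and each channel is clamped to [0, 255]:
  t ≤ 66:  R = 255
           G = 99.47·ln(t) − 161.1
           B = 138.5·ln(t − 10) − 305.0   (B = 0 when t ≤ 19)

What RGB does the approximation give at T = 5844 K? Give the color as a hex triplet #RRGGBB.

t = 5844/100 = 58.44; the t ≤ 66 branch applies.
R = 255 by definition for t ≤ 66.
G = 99.47·ln 58.44 − 161.1 = 99.47·4.0680 − 161.1 = 243.544.
B = 138.5·ln(58.44 − 10) − 305.0 = 138.5·ln 48.44 − 305.0 = 138.5·3.8803 − 305.0 = 232.425.
Rounded: (255, 244, 232).
In hex: #FFF4E8.

#FFF4E8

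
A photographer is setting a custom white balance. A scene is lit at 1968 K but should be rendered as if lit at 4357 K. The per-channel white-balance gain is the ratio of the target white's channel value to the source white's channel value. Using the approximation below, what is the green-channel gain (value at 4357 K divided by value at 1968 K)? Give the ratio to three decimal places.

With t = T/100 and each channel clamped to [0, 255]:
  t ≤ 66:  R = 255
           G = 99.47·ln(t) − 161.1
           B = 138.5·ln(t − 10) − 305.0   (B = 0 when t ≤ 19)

At 1968 K (t = 19.68):
  G = 99.47·ln 19.68 − 161.1 = 99.47·2.9796 − 161.1 = 135.281.
At 4357 K (t = 43.57):
  G = 99.47·ln 43.57 − 161.1 = 99.47·3.7744 − 161.1 = 214.336.
Gain = 214.336 / 135.281 = 1.5844 → 1.584.

1.584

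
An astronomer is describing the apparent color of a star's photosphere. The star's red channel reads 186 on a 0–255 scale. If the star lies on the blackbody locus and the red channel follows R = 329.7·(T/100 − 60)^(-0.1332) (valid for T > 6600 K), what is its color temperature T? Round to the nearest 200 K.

13400 K

(t − 60)^(-0.1332) = 186/329.7 = 0.56415.
t − 60 = 0.56415^(1/-0.1332) = 0.56415^(-7.508) = 73.521, so t = 133.521.
T = 100·t = 13352 K → 13400 K to the nearest 200 K.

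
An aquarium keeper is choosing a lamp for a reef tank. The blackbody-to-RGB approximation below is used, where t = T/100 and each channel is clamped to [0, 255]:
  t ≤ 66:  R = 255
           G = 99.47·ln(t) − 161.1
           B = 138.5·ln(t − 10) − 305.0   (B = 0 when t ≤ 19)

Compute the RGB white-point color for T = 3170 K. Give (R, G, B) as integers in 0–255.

t = 3170/100 = 31.7; the t ≤ 66 branch applies.
R = 255 by definition for t ≤ 66.
G = 99.47·ln 31.7 − 161.1 = 99.47·3.4563 − 161.1 = 182.700.
B = 138.5·ln(31.7 − 10) − 305.0 = 138.5·ln 21.7 − 305.0 = 138.5·3.0773 − 305.0 = 121.208.
Rounded: (255, 183, 121).

(255, 183, 121)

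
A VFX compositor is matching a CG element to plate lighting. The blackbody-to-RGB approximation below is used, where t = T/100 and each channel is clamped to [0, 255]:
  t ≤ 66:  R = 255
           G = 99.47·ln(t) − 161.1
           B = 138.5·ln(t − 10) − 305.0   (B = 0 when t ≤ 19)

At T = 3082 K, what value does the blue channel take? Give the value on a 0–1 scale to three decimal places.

0.453

t = 3082/100 = 30.82; the t ≤ 66 branch applies.
B = 138.5·ln(30.82 − 10) − 305.0 = 138.5·ln 20.82 − 305.0 = 138.5·3.0359 − 305.0 = 115.474.
On a 0–1 scale: 115.474/255 = 0.4528 → 0.453.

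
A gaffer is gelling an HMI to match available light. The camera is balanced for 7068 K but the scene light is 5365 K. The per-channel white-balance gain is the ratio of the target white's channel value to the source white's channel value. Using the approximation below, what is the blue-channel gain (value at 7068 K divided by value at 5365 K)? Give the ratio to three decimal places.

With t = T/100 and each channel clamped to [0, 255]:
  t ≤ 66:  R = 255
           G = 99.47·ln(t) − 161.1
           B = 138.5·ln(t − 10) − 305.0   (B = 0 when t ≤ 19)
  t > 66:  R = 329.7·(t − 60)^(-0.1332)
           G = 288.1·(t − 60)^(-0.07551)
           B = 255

1.170

At 5365 K (t = 53.65):
  B = 138.5·ln(53.65 − 10) − 305.0 = 138.5·ln 43.65 − 305.0 = 138.5·3.7762 − 305.0 = 218.004.
At 7068 K (t = 70.68):
  B = 255 by definition for t > 66.
Gain = 255.000 / 218.004 = 1.1697 → 1.170.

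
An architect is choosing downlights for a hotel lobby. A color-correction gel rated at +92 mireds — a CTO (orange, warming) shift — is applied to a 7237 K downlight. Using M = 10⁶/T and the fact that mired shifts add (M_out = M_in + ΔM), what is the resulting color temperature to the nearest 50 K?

4350 K

M_in = 10⁶/7237 = 138.18 mireds.
M_out = 138.18 + (+92) = 230.18 mireds.
T_out = 10⁶/230.18 = 4344.4 K → 4350 K.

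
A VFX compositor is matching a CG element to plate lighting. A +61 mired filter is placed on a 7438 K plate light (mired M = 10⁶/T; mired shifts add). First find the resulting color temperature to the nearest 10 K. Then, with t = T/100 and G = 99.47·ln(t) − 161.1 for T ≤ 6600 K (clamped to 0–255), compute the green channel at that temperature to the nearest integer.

230

M_in = 10⁶/7438 = 134.44; M_out = 134.44 + (+61) = 195.44.
T_out = 10⁶/195.44 = 5116.5 K → 5120 K; t = 51.2.
G = 99.47·ln 51.2 − 161.1 = 99.47·3.9357 − 161.1 = 230.388.
Rounded: 230.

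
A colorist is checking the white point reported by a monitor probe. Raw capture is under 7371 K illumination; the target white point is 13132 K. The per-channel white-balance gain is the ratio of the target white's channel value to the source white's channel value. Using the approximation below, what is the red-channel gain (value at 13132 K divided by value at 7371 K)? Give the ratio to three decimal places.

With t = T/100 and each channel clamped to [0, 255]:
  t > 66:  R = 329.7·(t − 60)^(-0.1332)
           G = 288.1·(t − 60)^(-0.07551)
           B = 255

At 7371 K (t = 73.71):
  R = 329.7·(73.71 − 60)^(-0.1332) = 329.7·13.71^(-0.1332) = 329.7·0.70558 = 232.630.
At 13132 K (t = 131.32):
  R = 329.7·(131.32 − 60)^(-0.1332) = 329.7·71.32^(-0.1332) = 329.7·0.56644 = 186.755.
Gain = 186.755 / 232.630 = 0.8028 → 0.803.

0.803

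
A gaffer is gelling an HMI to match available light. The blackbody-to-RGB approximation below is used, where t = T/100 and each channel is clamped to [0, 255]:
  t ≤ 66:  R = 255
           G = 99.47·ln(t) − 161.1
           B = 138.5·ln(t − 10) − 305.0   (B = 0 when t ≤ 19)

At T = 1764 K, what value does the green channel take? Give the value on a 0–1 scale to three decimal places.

t = 1764/100 = 17.64; the t ≤ 66 branch applies.
G = 99.47·ln 17.64 − 161.1 = 99.47·2.8702 − 161.1 = 124.396.
On a 0–1 scale: 124.396/255 = 0.4878 → 0.488.

0.488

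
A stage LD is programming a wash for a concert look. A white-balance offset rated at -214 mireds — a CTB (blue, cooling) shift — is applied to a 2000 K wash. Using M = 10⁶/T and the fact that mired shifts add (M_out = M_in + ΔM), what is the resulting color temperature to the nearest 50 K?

3500 K

M_in = 10⁶/2000 = 500.00 mireds.
M_out = 500.00 + (-214) = 286.00 mireds.
T_out = 10⁶/286.00 = 3496.5 K → 3500 K.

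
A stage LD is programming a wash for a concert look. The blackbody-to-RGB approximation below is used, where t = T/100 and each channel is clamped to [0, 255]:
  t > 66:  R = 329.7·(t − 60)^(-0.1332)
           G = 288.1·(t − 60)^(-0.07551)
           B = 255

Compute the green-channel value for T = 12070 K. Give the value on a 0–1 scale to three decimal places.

t = 12070/100 = 120.7; the t > 66 branch applies.
G = 288.1·(120.7 − 60)^(-0.07551) = 288.1·60.7^(-0.07551) = 288.1·0.73342 = 211.298.
On a 0–1 scale: 211.298/255 = 0.8286 → 0.829.

0.829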